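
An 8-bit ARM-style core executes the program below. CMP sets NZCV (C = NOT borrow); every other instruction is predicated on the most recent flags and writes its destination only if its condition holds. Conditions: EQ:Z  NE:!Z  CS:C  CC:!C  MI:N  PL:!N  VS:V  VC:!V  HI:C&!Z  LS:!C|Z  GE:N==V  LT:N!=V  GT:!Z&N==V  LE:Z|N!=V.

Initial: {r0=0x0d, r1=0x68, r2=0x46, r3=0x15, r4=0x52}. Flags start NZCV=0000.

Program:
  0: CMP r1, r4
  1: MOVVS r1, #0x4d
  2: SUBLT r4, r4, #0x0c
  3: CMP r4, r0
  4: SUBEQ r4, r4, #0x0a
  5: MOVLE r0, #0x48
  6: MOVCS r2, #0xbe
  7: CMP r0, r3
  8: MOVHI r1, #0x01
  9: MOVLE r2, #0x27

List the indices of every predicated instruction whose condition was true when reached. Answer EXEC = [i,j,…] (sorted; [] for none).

EXEC = [6,9]

[0] flags=0010 → (cmp)
[1] flags=0010 VS?F → skip
[2] flags=0010 LT?F → skip
[3] flags=0010 → (cmp)
[4] flags=0010 EQ?F → skip
[5] flags=0010 LE?F → skip
[6] flags=0010 CS?T → r2=0xbe
[7] flags=1000 → (cmp)
[8] flags=1000 HI?F → skip
[9] flags=1000 LE?T → r2=0x27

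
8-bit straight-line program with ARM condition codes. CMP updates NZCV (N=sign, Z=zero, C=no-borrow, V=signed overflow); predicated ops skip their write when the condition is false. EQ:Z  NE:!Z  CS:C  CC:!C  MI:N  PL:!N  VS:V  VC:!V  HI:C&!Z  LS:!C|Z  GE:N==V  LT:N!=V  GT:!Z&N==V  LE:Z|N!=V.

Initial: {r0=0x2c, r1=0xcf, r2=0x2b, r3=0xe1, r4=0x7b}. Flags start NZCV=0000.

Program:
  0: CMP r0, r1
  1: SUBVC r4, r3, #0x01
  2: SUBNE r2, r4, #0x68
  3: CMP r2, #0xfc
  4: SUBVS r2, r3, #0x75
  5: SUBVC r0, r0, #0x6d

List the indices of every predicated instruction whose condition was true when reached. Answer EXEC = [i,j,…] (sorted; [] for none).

0: ✓ CMP  NZCV=0000
1: ✓ SUBVC  r4←0xe0
2: ✓ SUBNE  r2←0x78
3: ✓ CMP  NZCV=0000
4: · SUBVS
5: ✓ SUBVC  r0←0xbf

EXEC = [1,2,5]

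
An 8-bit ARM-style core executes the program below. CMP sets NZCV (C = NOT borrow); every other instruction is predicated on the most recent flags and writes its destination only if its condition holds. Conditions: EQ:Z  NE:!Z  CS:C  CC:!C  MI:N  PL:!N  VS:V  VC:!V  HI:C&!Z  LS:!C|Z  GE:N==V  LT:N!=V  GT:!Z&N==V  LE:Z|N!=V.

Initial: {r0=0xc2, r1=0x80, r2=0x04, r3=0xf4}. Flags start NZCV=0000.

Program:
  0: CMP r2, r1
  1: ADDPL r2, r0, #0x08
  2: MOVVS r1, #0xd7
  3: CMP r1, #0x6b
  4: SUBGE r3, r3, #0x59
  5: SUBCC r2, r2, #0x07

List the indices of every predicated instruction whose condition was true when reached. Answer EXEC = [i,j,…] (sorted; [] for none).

EXEC = [2]

[0] flags=1001 → (cmp)
[1] flags=1001 PL?F → skip
[2] flags=1001 VS?T → r1=0xd7
[3] flags=0011 → (cmp)
[4] flags=0011 GE?F → skip
[5] flags=0011 CC?F → skip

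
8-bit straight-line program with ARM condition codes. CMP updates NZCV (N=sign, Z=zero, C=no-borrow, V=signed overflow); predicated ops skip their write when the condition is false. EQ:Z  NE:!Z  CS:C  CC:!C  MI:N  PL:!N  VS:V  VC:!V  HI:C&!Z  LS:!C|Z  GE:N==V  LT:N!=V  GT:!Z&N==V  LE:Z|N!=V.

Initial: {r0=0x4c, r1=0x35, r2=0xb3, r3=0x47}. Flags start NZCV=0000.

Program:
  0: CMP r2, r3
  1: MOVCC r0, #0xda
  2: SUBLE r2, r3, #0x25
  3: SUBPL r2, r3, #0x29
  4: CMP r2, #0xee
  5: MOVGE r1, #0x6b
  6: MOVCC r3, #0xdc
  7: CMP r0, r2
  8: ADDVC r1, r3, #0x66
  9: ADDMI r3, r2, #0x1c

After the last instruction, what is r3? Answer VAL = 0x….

VAL = 0xdc

0: ✓ CMP  NZCV=0011
1: · MOVCC
2: ✓ SUBLE  r2←0x22
3: ✓ SUBPL  r2←0x1e
4: ✓ CMP  NZCV=0000
5: ✓ MOVGE  r1←0x6b
6: ✓ MOVCC  r3←0xdc
7: ✓ CMP  NZCV=0010
8: ✓ ADDVC  r1←0x42
9: · ADDMI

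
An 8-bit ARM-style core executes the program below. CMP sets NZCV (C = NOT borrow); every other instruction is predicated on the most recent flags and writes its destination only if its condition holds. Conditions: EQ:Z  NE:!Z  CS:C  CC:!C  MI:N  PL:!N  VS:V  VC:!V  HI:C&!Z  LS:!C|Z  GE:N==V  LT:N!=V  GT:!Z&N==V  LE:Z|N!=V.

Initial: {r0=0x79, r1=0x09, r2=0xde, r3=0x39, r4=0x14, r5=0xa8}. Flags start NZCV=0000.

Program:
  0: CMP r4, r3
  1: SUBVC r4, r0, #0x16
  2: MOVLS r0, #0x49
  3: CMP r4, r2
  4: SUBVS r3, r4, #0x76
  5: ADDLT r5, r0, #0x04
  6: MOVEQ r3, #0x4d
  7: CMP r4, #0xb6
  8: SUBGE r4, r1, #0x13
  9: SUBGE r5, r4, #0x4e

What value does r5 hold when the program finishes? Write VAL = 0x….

VAL = 0xa8

[0] flags=1000 → (cmp)
[1] flags=1000 VC?T → r4=0x63
[2] flags=1000 LS?T → r0=0x49
[3] flags=1001 → (cmp)
[4] flags=1001 VS?T → r3=0xed
[5] flags=1001 LT?F → skip
[6] flags=1001 EQ?F → skip
[7] flags=1001 → (cmp)
[8] flags=1001 GE?T → r4=0xf6
[9] flags=1001 GE?T → r5=0xa8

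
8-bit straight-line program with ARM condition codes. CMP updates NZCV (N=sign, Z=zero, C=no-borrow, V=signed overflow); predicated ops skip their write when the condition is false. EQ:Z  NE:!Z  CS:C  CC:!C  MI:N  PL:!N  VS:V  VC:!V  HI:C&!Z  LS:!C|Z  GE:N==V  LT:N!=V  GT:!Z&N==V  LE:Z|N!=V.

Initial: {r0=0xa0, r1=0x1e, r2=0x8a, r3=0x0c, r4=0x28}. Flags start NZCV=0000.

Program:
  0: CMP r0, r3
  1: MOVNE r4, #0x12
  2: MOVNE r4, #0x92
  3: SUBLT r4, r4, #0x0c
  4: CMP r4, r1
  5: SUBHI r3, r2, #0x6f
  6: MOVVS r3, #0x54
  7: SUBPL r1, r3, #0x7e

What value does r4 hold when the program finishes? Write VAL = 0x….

[0] flags=1010 → (cmp)
[1] flags=1010 NE?T → r4=0x12
[2] flags=1010 NE?T → r4=0x92
[3] flags=1010 LT?T → r4=0x86
[4] flags=0011 → (cmp)
[5] flags=0011 HI?T → r3=0x1b
[6] flags=0011 VS?T → r3=0x54
[7] flags=0011 PL?T → r1=0xd6

VAL = 0x86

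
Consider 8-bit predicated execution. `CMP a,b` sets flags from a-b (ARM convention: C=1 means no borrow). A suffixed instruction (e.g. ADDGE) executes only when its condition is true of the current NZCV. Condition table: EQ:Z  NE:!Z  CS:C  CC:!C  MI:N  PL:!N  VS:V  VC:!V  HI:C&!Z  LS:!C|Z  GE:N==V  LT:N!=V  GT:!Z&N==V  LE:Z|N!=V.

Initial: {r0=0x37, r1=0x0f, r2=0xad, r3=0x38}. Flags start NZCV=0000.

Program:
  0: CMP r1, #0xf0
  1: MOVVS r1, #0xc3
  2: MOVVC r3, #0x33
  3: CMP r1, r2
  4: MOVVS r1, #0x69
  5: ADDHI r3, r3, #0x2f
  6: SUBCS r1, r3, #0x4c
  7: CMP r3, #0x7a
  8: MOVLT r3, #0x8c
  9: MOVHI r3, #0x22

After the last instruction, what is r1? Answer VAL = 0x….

VAL = 0x0f

[0] flags=0000 → (cmp)
[1] flags=0000 VS?F → skip
[2] flags=0000 VC?T → r3=0x33
[3] flags=0000 → (cmp)
[4] flags=0000 VS?F → skip
[5] flags=0000 HI?F → skip
[6] flags=0000 CS?F → skip
[7] flags=1000 → (cmp)
[8] flags=1000 LT?T → r3=0x8c
[9] flags=1000 HI?F → skip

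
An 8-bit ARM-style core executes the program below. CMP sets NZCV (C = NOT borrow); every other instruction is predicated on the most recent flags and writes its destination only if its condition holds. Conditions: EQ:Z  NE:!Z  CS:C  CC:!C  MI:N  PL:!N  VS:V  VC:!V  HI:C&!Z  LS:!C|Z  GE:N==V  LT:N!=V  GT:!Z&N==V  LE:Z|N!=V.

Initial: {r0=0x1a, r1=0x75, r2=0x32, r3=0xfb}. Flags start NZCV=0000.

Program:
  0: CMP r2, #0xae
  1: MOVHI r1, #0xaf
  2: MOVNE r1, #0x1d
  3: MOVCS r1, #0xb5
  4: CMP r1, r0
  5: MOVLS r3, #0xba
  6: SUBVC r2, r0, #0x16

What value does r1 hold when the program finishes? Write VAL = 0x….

VAL = 0x1d

[0] flags=1001 → (cmp)
[1] flags=1001 HI?F → skip
[2] flags=1001 NE?T → r1=0x1d
[3] flags=1001 CS?F → skip
[4] flags=0010 → (cmp)
[5] flags=0010 LS?F → skip
[6] flags=0010 VC?T → r2=0x04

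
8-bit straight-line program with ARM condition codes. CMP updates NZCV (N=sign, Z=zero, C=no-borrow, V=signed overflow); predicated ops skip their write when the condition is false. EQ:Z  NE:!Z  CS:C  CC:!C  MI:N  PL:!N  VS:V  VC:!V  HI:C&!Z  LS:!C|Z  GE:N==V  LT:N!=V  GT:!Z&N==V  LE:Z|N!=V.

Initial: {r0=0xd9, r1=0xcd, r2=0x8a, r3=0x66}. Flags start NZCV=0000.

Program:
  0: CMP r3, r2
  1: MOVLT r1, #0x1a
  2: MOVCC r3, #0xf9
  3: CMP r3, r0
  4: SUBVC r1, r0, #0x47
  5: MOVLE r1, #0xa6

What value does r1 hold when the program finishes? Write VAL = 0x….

[0] flags=1001 → (cmp)
[1] flags=1001 LT?F → skip
[2] flags=1001 CC?T → r3=0xf9
[3] flags=0010 → (cmp)
[4] flags=0010 VC?T → r1=0x92
[5] flags=0010 LE?F → skip

VAL = 0x92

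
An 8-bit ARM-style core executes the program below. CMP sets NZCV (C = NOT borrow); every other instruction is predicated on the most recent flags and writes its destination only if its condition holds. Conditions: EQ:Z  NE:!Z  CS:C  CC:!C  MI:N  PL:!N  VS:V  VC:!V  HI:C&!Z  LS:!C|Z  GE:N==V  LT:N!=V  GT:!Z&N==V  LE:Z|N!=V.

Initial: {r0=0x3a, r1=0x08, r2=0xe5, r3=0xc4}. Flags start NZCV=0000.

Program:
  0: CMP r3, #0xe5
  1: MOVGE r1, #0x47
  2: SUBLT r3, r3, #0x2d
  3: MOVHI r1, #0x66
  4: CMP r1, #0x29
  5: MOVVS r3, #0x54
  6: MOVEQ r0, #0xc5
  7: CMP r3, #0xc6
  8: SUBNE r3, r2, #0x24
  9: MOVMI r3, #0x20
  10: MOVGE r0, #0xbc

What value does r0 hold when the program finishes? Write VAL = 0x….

VAL = 0x3a

0: ✓ CMP  NZCV=1000
1: · MOVGE
2: ✓ SUBLT  r3←0x97
3: · MOVHI
4: ✓ CMP  NZCV=1000
5: · MOVVS
6: · MOVEQ
7: ✓ CMP  NZCV=1000
8: ✓ SUBNE  r3←0xc1
9: ✓ MOVMI  r3←0x20
10: · MOVGE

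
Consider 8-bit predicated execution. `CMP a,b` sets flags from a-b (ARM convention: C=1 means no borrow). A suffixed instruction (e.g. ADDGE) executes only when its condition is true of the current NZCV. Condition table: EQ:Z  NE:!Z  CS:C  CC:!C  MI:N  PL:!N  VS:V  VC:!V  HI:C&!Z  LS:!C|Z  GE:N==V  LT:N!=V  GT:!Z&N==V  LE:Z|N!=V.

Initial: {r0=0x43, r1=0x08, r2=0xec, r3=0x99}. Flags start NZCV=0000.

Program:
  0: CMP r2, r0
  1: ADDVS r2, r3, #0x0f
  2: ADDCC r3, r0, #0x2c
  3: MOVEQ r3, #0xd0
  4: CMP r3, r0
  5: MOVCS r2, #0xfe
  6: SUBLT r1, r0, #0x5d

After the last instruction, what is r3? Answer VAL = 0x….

VAL = 0x99

[0] flags=1010 → (cmp)
[1] flags=1010 VS?F → skip
[2] flags=1010 CC?F → skip
[3] flags=1010 EQ?F → skip
[4] flags=0011 → (cmp)
[5] flags=0011 CS?T → r2=0xfe
[6] flags=0011 LT?T → r1=0xe6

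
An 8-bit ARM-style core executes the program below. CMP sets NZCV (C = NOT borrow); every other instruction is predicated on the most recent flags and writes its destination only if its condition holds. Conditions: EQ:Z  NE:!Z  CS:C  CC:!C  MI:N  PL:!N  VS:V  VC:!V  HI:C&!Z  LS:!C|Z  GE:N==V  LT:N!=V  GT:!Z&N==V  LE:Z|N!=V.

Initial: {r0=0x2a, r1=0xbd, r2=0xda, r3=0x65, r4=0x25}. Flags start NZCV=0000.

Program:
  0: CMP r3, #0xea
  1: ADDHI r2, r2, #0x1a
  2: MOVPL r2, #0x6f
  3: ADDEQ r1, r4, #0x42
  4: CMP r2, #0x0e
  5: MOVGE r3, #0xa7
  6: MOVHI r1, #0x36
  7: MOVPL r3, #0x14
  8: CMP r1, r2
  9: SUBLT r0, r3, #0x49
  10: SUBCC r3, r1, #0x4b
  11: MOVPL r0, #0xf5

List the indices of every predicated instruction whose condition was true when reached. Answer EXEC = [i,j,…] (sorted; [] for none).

0: ✓ CMP  NZCV=0000
1: · ADDHI
2: ✓ MOVPL  r2←0x6f
3: · ADDEQ
4: ✓ CMP  NZCV=0010
5: ✓ MOVGE  r3←0xa7
6: ✓ MOVHI  r1←0x36
7: ✓ MOVPL  r3←0x14
8: ✓ CMP  NZCV=1000
9: ✓ SUBLT  r0←0xcb
10: ✓ SUBCC  r3←0xeb
11: · MOVPL

EXEC = [2,5,6,7,9,10]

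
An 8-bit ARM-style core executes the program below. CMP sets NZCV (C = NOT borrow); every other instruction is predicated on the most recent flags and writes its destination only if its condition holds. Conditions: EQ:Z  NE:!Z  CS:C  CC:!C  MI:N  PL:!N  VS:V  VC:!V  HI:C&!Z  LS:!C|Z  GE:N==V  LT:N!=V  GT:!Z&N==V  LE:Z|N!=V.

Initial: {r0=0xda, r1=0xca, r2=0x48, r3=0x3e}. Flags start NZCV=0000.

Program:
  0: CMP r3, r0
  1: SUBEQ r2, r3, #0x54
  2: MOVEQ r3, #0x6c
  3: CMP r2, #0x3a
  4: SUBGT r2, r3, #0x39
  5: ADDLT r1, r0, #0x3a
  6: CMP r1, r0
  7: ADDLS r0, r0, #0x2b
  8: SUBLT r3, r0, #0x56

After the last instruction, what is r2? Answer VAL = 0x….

VAL = 0x05

[0] flags=0000 → (cmp)
[1] flags=0000 EQ?F → skip
[2] flags=0000 EQ?F → skip
[3] flags=0010 → (cmp)
[4] flags=0010 GT?T → r2=0x05
[5] flags=0010 LT?F → skip
[6] flags=1000 → (cmp)
[7] flags=1000 LS?T → r0=0x05
[8] flags=1000 LT?T → r3=0xaf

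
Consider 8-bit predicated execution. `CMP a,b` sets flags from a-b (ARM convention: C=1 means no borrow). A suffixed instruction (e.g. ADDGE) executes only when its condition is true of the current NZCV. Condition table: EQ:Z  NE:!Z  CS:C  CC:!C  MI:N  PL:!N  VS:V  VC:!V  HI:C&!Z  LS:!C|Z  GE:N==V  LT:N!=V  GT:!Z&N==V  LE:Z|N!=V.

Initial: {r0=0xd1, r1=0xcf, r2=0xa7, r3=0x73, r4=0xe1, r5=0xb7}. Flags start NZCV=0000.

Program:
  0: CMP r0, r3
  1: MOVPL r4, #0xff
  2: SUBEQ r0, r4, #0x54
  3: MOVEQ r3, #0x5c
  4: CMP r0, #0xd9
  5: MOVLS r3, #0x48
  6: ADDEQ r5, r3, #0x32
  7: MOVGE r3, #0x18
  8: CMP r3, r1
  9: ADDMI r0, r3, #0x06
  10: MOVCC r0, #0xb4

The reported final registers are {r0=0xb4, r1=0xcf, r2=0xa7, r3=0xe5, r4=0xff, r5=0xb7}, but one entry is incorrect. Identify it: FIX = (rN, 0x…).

FIX = (r3, 0x48)

0: ✓ CMP  NZCV=0011
1: ✓ MOVPL  r4←0xff
2: · SUBEQ
3: · MOVEQ
4: ✓ CMP  NZCV=1000
5: ✓ MOVLS  r3←0x48
6: · ADDEQ
7: · MOVGE
8: ✓ CMP  NZCV=0000
9: · ADDMI
10: ✓ MOVCC  r0←0xb4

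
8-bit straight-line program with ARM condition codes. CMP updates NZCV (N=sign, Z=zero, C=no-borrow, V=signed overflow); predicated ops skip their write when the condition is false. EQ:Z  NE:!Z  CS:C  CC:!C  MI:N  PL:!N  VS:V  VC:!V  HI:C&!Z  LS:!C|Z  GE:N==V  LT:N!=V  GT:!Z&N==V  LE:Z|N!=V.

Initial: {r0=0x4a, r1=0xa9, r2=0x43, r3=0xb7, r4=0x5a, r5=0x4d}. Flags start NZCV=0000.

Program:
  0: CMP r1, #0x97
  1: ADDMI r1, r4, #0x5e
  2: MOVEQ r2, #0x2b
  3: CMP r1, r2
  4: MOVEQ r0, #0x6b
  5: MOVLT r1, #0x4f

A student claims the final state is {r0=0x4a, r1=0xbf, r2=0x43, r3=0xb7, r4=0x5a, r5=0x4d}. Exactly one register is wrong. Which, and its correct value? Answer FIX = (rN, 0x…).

FIX = (r1, 0x4f)

[0] flags=0010 → (cmp)
[1] flags=0010 MI?F → skip
[2] flags=0010 EQ?F → skip
[3] flags=0011 → (cmp)
[4] flags=0011 EQ?F → skip
[5] flags=0011 LT?T → r1=0x4f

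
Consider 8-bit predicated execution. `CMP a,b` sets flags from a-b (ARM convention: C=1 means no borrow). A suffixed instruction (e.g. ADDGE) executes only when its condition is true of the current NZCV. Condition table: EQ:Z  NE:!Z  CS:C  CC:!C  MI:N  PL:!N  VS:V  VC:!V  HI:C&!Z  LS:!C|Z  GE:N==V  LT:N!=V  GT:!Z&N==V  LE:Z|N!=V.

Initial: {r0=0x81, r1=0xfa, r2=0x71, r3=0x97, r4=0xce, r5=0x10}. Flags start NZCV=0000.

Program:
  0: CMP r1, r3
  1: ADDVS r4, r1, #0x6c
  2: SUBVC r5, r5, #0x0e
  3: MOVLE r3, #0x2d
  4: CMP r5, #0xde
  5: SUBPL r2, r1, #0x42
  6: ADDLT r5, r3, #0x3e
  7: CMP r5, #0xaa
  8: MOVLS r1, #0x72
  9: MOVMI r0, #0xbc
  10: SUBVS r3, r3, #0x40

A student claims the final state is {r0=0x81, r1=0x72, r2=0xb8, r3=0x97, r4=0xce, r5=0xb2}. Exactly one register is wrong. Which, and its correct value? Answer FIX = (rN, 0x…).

FIX = (r5, 0x02)

0: ✓ CMP  NZCV=0010
1: · ADDVS
2: ✓ SUBVC  r5←0x02
3: · MOVLE
4: ✓ CMP  NZCV=0000
5: ✓ SUBPL  r2←0xb8
6: · ADDLT
7: ✓ CMP  NZCV=0000
8: ✓ MOVLS  r1←0x72
9: · MOVMI
10: · SUBVS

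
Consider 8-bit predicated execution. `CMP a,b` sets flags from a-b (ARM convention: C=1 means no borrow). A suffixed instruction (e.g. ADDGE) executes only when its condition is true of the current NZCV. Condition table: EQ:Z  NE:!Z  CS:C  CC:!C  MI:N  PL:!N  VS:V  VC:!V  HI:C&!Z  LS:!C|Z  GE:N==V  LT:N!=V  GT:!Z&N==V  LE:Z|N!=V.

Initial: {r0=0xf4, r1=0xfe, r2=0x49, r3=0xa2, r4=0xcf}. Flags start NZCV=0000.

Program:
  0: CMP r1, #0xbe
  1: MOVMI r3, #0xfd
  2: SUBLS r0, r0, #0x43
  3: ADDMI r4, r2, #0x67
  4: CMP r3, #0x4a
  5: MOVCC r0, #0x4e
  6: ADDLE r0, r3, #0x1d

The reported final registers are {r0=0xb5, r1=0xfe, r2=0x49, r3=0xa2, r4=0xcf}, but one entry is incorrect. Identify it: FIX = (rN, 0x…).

FIX = (r0, 0xbf)

[0] flags=0010 → (cmp)
[1] flags=0010 MI?F → skip
[2] flags=0010 LS?F → skip
[3] flags=0010 MI?F → skip
[4] flags=0011 → (cmp)
[5] flags=0011 CC?F → skip
[6] flags=0011 LE?T → r0=0xbf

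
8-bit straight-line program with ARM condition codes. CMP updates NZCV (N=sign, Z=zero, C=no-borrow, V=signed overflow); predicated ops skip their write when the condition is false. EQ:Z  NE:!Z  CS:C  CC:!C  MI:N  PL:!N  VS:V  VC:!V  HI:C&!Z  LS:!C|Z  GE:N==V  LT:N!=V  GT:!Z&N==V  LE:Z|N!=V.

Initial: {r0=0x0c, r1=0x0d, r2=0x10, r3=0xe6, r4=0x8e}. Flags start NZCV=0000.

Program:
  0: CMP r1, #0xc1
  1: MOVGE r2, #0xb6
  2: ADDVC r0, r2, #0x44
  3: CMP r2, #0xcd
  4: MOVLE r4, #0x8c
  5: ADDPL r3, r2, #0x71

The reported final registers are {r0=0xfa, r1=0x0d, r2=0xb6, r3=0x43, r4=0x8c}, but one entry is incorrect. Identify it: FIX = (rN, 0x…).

[0] flags=0000 → (cmp)
[1] flags=0000 GE?T → r2=0xb6
[2] flags=0000 VC?T → r0=0xfa
[3] flags=1000 → (cmp)
[4] flags=1000 LE?T → r4=0x8c
[5] flags=1000 PL?F → skip

FIX = (r3, 0xe6)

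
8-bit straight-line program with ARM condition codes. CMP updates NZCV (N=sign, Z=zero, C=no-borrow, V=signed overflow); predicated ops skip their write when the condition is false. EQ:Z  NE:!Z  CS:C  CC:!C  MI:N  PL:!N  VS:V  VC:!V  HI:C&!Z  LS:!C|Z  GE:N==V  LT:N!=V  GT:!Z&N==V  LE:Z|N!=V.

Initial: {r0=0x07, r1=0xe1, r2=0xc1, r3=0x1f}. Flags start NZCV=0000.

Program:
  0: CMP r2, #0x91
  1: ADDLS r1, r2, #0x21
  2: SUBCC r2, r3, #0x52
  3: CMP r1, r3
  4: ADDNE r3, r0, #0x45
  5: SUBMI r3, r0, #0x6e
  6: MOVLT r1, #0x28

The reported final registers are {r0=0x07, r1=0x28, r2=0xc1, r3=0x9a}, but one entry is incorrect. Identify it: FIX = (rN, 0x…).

FIX = (r3, 0x99)

[0] flags=0010 → (cmp)
[1] flags=0010 LS?F → skip
[2] flags=0010 CC?F → skip
[3] flags=1010 → (cmp)
[4] flags=1010 NE?T → r3=0x4c
[5] flags=1010 MI?T → r3=0x99
[6] flags=1010 LT?T → r1=0x28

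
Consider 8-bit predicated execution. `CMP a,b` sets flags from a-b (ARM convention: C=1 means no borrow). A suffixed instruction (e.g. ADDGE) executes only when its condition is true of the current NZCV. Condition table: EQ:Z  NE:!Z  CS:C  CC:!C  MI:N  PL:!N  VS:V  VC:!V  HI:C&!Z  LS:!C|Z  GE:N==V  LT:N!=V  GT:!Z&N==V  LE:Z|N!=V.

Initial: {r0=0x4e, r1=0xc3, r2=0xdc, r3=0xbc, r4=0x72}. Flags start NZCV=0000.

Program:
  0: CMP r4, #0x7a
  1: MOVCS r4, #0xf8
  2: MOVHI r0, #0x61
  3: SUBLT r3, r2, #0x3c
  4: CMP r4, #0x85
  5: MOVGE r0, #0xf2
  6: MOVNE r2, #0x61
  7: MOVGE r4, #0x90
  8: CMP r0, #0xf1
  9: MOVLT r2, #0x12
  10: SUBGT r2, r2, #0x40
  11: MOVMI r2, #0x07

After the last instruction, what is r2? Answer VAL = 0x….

0: ✓ CMP  NZCV=1000
1: · MOVCS
2: · MOVHI
3: ✓ SUBLT  r3←0xa0
4: ✓ CMP  NZCV=1001
5: ✓ MOVGE  r0←0xf2
6: ✓ MOVNE  r2←0x61
7: ✓ MOVGE  r4←0x90
8: ✓ CMP  NZCV=0010
9: · MOVLT
10: ✓ SUBGT  r2←0x21
11: · MOVMI

VAL = 0x21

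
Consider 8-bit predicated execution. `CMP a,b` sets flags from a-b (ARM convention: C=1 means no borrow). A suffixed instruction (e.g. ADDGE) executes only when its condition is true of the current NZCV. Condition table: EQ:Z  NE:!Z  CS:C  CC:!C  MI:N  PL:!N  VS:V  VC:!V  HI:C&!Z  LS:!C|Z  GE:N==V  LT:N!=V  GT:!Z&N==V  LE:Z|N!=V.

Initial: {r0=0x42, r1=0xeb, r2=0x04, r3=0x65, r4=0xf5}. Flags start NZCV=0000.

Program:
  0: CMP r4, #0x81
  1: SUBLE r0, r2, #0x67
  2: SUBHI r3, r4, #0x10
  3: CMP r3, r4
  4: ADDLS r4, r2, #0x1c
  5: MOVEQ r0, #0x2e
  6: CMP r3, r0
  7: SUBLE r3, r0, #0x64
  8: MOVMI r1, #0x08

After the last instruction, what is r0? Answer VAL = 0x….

0: ✓ CMP  NZCV=0010
1: · SUBLE
2: ✓ SUBHI  r3←0xe5
3: ✓ CMP  NZCV=1000
4: ✓ ADDLS  r4←0x20
5: · MOVEQ
6: ✓ CMP  NZCV=1010
7: ✓ SUBLE  r3←0xde
8: ✓ MOVMI  r1←0x08

VAL = 0x42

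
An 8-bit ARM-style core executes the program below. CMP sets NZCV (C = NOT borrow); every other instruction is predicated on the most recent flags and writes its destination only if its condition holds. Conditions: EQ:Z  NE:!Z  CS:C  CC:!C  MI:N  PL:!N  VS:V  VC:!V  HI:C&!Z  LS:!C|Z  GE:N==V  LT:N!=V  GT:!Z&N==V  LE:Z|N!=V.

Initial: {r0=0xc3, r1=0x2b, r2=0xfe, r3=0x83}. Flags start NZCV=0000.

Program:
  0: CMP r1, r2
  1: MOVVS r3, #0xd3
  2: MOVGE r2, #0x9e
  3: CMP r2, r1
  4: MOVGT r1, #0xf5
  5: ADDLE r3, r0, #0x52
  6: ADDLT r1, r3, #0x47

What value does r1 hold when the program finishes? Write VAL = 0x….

[0] flags=0000 → (cmp)
[1] flags=0000 VS?F → skip
[2] flags=0000 GE?T → r2=0x9e
[3] flags=0011 → (cmp)
[4] flags=0011 GT?F → skip
[5] flags=0011 LE?T → r3=0x15
[6] flags=0011 LT?T → r1=0x5c

VAL = 0x5c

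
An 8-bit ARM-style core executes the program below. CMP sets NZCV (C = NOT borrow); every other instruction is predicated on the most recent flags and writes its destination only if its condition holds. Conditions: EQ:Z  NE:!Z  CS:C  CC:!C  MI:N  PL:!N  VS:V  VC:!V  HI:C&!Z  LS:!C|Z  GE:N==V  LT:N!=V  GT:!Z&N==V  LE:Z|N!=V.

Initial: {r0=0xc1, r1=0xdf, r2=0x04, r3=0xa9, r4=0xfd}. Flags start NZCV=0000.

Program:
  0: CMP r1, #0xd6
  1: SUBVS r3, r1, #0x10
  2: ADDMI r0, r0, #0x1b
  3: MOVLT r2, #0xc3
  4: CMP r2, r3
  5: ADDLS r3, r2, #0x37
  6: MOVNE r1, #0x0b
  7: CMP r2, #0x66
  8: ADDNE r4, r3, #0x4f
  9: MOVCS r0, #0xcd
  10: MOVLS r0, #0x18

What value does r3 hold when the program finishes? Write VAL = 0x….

0: ✓ CMP  NZCV=0010
1: · SUBVS
2: · ADDMI
3: · MOVLT
4: ✓ CMP  NZCV=0000
5: ✓ ADDLS  r3←0x3b
6: ✓ MOVNE  r1←0x0b
7: ✓ CMP  NZCV=1000
8: ✓ ADDNE  r4←0x8a
9: · MOVCS
10: ✓ MOVLS  r0←0x18

VAL = 0x3b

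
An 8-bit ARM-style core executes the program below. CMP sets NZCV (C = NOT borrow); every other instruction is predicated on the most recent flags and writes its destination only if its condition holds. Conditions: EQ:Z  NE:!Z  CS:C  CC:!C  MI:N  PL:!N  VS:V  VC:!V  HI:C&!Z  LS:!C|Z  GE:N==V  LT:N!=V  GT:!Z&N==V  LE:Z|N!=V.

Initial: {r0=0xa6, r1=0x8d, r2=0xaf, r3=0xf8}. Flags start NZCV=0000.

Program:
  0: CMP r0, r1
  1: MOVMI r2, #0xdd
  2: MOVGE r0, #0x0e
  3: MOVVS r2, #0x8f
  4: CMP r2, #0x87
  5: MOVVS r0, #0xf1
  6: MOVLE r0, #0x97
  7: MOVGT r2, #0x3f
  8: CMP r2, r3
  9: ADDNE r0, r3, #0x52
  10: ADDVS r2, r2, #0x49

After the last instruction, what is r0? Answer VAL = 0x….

[0] flags=0010 → (cmp)
[1] flags=0010 MI?F → skip
[2] flags=0010 GE?T → r0=0x0e
[3] flags=0010 VS?F → skip
[4] flags=0010 → (cmp)
[5] flags=0010 VS?F → skip
[6] flags=0010 LE?F → skip
[7] flags=0010 GT?T → r2=0x3f
[8] flags=0000 → (cmp)
[9] flags=0000 NE?T → r0=0x4a
[10] flags=0000 VS?F → skip

VAL = 0x4a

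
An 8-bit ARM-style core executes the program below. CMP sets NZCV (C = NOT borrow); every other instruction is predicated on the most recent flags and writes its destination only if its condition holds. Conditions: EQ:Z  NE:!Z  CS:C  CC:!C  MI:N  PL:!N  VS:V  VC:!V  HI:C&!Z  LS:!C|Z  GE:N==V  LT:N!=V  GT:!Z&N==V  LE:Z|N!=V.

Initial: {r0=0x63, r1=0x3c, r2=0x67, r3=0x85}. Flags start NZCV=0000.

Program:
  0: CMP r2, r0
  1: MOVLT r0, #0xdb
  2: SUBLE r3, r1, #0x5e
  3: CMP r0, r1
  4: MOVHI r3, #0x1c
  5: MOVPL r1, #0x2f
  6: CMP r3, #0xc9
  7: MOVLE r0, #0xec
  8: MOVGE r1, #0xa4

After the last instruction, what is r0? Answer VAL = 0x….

[0] flags=0010 → (cmp)
[1] flags=0010 LT?F → skip
[2] flags=0010 LE?F → skip
[3] flags=0010 → (cmp)
[4] flags=0010 HI?T → r3=0x1c
[5] flags=0010 PL?T → r1=0x2f
[6] flags=0000 → (cmp)
[7] flags=0000 LE?F → skip
[8] flags=0000 GE?T → r1=0xa4

VAL = 0x63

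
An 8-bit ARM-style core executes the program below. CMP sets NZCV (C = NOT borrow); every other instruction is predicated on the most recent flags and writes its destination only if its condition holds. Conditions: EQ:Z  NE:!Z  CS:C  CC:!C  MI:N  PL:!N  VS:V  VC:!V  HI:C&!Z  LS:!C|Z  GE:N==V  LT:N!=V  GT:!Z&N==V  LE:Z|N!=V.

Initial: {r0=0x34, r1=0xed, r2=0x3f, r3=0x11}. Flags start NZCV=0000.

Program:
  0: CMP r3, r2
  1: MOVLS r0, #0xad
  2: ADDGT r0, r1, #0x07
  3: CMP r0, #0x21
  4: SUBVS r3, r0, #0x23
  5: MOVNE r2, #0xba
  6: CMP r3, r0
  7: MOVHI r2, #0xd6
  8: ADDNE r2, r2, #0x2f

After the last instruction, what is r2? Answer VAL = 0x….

0: ✓ CMP  NZCV=1000
1: ✓ MOVLS  r0←0xad
2: · ADDGT
3: ✓ CMP  NZCV=1010
4: · SUBVS
5: ✓ MOVNE  r2←0xba
6: ✓ CMP  NZCV=0000
7: · MOVHI
8: ✓ ADDNE  r2←0xe9

VAL = 0xe9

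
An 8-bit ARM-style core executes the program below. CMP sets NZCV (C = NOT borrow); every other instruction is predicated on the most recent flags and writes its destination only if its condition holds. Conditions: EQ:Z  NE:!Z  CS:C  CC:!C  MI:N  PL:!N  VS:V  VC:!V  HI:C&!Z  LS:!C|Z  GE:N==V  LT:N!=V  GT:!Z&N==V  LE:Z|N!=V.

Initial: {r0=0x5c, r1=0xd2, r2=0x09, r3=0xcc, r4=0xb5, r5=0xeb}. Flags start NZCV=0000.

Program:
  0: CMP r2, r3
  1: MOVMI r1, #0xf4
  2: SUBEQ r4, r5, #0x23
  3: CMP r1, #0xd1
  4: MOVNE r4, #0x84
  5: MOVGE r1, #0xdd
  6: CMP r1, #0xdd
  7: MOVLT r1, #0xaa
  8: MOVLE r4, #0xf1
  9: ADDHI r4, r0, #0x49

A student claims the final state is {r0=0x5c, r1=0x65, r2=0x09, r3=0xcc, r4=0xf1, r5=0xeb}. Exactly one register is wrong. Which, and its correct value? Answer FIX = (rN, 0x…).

0: ✓ CMP  NZCV=0000
1: · MOVMI
2: · SUBEQ
3: ✓ CMP  NZCV=0010
4: ✓ MOVNE  r4←0x84
5: ✓ MOVGE  r1←0xdd
6: ✓ CMP  NZCV=0110
7: · MOVLT
8: ✓ MOVLE  r4←0xf1
9: · ADDHI

FIX = (r1, 0xdd)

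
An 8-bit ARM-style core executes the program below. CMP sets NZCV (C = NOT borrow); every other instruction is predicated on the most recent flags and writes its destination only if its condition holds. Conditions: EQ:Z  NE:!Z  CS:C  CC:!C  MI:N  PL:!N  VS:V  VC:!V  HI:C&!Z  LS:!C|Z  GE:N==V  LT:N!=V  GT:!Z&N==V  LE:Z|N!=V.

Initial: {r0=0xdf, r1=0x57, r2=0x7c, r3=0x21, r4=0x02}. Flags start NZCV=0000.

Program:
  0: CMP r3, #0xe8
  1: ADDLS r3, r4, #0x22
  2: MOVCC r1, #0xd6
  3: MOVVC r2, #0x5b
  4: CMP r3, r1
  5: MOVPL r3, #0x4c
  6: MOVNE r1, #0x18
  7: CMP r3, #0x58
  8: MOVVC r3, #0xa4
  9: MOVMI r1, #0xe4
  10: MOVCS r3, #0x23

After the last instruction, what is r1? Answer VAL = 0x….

VAL = 0xe4

[0] flags=0000 → (cmp)
[1] flags=0000 LS?T → r3=0x24
[2] flags=0000 CC?T → r1=0xd6
[3] flags=0000 VC?T → r2=0x5b
[4] flags=0000 → (cmp)
[5] flags=0000 PL?T → r3=0x4c
[6] flags=0000 NE?T → r1=0x18
[7] flags=1000 → (cmp)
[8] flags=1000 VC?T → r3=0xa4
[9] flags=1000 MI?T → r1=0xe4
[10] flags=1000 CS?F → skip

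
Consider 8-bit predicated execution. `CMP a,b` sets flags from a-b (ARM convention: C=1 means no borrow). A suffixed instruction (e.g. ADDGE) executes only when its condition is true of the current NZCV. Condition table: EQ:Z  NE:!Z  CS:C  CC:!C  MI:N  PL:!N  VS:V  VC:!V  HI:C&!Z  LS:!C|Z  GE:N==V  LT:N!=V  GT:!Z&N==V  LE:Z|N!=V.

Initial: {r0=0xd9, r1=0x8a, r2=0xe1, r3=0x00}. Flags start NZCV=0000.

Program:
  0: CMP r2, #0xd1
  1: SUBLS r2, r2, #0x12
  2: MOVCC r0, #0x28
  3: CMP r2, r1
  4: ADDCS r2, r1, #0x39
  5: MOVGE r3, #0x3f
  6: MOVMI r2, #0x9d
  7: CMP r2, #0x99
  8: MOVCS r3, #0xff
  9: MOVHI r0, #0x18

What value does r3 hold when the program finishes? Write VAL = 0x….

VAL = 0xff

0: ✓ CMP  NZCV=0010
1: · SUBLS
2: · MOVCC
3: ✓ CMP  NZCV=0010
4: ✓ ADDCS  r2←0xc3
5: ✓ MOVGE  r3←0x3f
6: · MOVMI
7: ✓ CMP  NZCV=0010
8: ✓ MOVCS  r3←0xff
9: ✓ MOVHI  r0←0x18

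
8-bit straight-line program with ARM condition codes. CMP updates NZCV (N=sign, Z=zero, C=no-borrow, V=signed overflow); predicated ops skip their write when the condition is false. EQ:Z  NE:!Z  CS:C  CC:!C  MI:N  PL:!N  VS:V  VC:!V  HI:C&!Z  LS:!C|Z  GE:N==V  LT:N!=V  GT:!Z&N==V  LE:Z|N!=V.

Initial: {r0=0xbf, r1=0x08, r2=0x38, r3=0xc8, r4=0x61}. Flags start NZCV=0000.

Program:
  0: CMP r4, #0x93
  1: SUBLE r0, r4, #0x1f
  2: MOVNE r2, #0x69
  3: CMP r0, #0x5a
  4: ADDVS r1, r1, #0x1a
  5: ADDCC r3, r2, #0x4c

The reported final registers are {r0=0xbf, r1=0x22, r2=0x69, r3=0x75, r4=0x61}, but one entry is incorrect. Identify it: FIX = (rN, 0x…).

FIX = (r3, 0xc8)

[0] flags=1001 → (cmp)
[1] flags=1001 LE?F → skip
[2] flags=1001 NE?T → r2=0x69
[3] flags=0011 → (cmp)
[4] flags=0011 VS?T → r1=0x22
[5] flags=0011 CC?F → skip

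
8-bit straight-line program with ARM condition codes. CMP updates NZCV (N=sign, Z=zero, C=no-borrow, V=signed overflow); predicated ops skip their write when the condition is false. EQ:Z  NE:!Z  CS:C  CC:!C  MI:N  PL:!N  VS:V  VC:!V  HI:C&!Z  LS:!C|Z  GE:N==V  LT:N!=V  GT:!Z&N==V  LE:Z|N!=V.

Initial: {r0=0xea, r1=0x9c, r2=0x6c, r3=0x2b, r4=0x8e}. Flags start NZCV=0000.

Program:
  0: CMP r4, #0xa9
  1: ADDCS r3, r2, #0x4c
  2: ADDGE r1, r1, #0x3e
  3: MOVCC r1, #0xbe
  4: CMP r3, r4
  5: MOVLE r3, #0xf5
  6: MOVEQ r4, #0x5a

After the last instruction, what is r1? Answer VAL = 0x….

VAL = 0xbe

[0] flags=1000 → (cmp)
[1] flags=1000 CS?F → skip
[2] flags=1000 GE?F → skip
[3] flags=1000 CC?T → r1=0xbe
[4] flags=1001 → (cmp)
[5] flags=1001 LE?F → skip
[6] flags=1001 EQ?F → skip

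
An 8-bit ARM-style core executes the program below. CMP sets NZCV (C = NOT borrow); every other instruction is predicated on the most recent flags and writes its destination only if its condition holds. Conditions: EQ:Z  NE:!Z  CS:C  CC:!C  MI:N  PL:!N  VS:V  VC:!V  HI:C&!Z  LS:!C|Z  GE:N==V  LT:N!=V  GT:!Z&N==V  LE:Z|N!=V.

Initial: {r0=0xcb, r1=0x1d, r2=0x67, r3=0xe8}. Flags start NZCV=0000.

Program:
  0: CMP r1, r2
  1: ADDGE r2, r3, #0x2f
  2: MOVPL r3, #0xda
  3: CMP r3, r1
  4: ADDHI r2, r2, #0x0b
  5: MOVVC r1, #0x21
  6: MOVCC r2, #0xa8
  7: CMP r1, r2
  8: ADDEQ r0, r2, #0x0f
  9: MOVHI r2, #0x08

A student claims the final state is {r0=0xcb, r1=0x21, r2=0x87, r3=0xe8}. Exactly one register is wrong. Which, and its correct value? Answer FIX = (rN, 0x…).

0: ✓ CMP  NZCV=1000
1: · ADDGE
2: · MOVPL
3: ✓ CMP  NZCV=1010
4: ✓ ADDHI  r2←0x72
5: ✓ MOVVC  r1←0x21
6: · MOVCC
7: ✓ CMP  NZCV=1000
8: · ADDEQ
9: · MOVHI

FIX = (r2, 0x72)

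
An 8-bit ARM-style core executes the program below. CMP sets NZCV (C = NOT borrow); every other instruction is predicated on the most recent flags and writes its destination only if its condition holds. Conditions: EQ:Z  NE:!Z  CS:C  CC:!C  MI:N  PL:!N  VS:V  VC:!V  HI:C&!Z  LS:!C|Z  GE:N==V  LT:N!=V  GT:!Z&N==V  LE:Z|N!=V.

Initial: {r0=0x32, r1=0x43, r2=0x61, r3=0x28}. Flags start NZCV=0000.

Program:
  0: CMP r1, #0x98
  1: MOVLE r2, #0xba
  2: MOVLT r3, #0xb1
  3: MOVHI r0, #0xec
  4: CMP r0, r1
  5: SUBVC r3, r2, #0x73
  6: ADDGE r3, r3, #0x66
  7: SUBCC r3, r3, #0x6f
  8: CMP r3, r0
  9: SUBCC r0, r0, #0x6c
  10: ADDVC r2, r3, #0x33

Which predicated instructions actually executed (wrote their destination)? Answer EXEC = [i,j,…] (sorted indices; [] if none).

EXEC = [5,7,10]

0: ✓ CMP  NZCV=1001
1: · MOVLE
2: · MOVLT
3: · MOVHI
4: ✓ CMP  NZCV=1000
5: ✓ SUBVC  r3←0xee
6: · ADDGE
7: ✓ SUBCC  r3←0x7f
8: ✓ CMP  NZCV=0010
9: · SUBCC
10: ✓ ADDVC  r2←0xb2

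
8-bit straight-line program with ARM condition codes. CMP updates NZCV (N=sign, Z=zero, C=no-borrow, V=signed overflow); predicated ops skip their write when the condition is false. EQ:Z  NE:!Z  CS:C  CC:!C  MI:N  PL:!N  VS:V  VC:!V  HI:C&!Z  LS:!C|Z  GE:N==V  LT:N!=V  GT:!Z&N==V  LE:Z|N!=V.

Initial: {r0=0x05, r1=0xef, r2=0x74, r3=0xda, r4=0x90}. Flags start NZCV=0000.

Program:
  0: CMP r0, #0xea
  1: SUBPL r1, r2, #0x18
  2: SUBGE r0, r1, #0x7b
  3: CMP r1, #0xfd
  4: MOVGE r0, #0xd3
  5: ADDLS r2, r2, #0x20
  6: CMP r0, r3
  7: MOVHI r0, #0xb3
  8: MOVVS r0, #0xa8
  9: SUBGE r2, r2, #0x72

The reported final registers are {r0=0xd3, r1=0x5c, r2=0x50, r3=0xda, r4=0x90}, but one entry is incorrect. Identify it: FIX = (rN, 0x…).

0: ✓ CMP  NZCV=0000
1: ✓ SUBPL  r1←0x5c
2: ✓ SUBGE  r0←0xe1
3: ✓ CMP  NZCV=0000
4: ✓ MOVGE  r0←0xd3
5: ✓ ADDLS  r2←0x94
6: ✓ CMP  NZCV=1000
7: · MOVHI
8: · MOVVS
9: · SUBGE

FIX = (r2, 0x94)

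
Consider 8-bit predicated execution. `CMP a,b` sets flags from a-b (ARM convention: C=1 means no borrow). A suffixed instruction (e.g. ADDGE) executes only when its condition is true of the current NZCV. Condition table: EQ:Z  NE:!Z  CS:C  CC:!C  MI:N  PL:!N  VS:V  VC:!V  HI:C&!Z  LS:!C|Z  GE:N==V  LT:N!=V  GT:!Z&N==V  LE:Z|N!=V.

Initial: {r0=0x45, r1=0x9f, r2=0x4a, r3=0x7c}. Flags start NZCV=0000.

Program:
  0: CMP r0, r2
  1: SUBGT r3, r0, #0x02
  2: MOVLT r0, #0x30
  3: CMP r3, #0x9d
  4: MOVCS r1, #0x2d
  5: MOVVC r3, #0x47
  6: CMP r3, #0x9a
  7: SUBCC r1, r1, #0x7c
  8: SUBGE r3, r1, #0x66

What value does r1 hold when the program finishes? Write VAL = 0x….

[0] flags=1000 → (cmp)
[1] flags=1000 GT?F → skip
[2] flags=1000 LT?T → r0=0x30
[3] flags=1001 → (cmp)
[4] flags=1001 CS?F → skip
[5] flags=1001 VC?F → skip
[6] flags=1001 → (cmp)
[7] flags=1001 CC?T → r1=0x23
[8] flags=1001 GE?T → r3=0xbd

VAL = 0x23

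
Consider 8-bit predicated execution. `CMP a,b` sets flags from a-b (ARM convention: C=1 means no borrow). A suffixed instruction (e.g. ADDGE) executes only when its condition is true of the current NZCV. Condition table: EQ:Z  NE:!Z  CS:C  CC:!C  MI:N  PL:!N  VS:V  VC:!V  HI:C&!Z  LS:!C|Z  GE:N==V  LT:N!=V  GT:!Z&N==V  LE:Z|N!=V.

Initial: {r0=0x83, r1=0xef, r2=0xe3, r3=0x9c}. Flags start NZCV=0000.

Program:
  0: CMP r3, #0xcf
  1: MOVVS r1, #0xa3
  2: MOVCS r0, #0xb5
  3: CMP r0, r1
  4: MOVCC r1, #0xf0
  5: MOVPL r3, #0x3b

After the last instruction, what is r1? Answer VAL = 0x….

0: ✓ CMP  NZCV=1000
1: · MOVVS
2: · MOVCS
3: ✓ CMP  NZCV=1000
4: ✓ MOVCC  r1←0xf0
5: · MOVPL

VAL = 0xf0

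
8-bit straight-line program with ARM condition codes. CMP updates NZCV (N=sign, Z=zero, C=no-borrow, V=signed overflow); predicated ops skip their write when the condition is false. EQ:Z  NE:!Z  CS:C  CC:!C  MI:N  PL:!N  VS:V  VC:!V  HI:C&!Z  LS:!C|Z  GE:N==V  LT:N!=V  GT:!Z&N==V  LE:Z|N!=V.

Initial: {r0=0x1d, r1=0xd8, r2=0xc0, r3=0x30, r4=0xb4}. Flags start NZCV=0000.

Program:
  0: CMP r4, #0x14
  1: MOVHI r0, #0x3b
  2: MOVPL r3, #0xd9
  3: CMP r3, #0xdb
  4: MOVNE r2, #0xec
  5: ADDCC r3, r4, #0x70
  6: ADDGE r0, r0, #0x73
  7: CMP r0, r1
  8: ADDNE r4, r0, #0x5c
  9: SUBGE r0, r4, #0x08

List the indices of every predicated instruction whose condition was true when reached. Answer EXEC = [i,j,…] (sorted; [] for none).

EXEC = [1,4,5,6,8]

[0] flags=1010 → (cmp)
[1] flags=1010 HI?T → r0=0x3b
[2] flags=1010 PL?F → skip
[3] flags=0000 → (cmp)
[4] flags=0000 NE?T → r2=0xec
[5] flags=0000 CC?T → r3=0x24
[6] flags=0000 GE?T → r0=0xae
[7] flags=1000 → (cmp)
[8] flags=1000 NE?T → r4=0x0a
[9] flags=1000 GE?F → skip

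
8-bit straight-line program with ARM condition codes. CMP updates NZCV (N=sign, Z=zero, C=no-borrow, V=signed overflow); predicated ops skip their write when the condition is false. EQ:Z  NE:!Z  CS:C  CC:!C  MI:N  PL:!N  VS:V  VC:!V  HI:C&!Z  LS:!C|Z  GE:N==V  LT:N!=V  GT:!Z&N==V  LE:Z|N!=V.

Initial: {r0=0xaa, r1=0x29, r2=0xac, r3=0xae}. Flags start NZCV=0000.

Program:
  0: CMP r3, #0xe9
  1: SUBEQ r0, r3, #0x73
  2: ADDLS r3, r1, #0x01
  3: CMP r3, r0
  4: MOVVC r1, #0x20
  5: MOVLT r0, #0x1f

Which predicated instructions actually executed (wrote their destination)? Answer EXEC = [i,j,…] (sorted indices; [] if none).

EXEC = [2]

[0] flags=1000 → (cmp)
[1] flags=1000 EQ?F → skip
[2] flags=1000 LS?T → r3=0x2a
[3] flags=1001 → (cmp)
[4] flags=1001 VC?F → skip
[5] flags=1001 LT?F → skip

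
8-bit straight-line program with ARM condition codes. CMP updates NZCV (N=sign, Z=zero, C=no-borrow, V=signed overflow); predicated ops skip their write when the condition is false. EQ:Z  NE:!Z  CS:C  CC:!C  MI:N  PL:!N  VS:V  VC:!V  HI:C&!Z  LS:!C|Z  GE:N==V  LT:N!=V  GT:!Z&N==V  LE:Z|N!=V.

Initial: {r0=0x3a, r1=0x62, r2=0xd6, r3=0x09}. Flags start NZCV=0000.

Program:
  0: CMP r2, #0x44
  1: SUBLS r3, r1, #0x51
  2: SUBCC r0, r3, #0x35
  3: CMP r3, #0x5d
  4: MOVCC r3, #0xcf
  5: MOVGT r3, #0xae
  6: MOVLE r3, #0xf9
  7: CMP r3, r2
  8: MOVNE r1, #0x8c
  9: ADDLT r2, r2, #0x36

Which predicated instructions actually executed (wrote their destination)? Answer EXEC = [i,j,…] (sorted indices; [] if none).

EXEC = [4,6,8]

[0] flags=1010 → (cmp)
[1] flags=1010 LS?F → skip
[2] flags=1010 CC?F → skip
[3] flags=1000 → (cmp)
[4] flags=1000 CC?T → r3=0xcf
[5] flags=1000 GT?F → skip
[6] flags=1000 LE?T → r3=0xf9
[7] flags=0010 → (cmp)
[8] flags=0010 NE?T → r1=0x8c
[9] flags=0010 LT?F → skip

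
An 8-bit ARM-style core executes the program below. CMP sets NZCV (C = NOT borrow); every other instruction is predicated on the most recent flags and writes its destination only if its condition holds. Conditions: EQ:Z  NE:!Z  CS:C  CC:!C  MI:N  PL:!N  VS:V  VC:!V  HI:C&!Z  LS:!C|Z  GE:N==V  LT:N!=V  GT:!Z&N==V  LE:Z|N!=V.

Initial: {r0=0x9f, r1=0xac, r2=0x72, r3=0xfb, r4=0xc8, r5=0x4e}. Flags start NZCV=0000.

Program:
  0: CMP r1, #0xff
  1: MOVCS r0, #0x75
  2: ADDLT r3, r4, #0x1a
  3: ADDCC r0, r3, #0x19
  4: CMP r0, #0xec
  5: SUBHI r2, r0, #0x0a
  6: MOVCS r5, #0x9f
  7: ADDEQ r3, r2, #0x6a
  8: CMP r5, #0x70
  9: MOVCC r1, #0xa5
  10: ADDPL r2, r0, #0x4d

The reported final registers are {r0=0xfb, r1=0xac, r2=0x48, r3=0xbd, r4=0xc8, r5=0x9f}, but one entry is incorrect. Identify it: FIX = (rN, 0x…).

[0] flags=1000 → (cmp)
[1] flags=1000 CS?F → skip
[2] flags=1000 LT?T → r3=0xe2
[3] flags=1000 CC?T → r0=0xfb
[4] flags=0010 → (cmp)
[5] flags=0010 HI?T → r2=0xf1
[6] flags=0010 CS?T → r5=0x9f
[7] flags=0010 EQ?F → skip
[8] flags=0011 → (cmp)
[9] flags=0011 CC?F → skip
[10] flags=0011 PL?T → r2=0x48

FIX = (r3, 0xe2)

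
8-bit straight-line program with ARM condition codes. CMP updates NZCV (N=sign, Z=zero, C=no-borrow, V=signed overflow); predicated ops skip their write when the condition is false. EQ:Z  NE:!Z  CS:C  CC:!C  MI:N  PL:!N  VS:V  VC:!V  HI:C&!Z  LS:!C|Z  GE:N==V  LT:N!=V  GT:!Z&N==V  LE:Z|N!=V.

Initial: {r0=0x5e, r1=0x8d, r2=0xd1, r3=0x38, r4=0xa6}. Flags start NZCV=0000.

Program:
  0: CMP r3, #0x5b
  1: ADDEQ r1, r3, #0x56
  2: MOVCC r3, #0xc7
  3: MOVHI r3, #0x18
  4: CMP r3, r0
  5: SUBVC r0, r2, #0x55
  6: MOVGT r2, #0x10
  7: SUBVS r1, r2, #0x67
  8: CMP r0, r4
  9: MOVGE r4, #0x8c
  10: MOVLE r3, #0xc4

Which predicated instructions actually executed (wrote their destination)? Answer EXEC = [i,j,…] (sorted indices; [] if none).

[0] flags=1000 → (cmp)
[1] flags=1000 EQ?F → skip
[2] flags=1000 CC?T → r3=0xc7
[3] flags=1000 HI?F → skip
[4] flags=0011 → (cmp)
[5] flags=0011 VC?F → skip
[6] flags=0011 GT?F → skip
[7] flags=0011 VS?T → r1=0x6a
[8] flags=1001 → (cmp)
[9] flags=1001 GE?T → r4=0x8c
[10] flags=1001 LE?F → skip

EXEC = [2,7,9]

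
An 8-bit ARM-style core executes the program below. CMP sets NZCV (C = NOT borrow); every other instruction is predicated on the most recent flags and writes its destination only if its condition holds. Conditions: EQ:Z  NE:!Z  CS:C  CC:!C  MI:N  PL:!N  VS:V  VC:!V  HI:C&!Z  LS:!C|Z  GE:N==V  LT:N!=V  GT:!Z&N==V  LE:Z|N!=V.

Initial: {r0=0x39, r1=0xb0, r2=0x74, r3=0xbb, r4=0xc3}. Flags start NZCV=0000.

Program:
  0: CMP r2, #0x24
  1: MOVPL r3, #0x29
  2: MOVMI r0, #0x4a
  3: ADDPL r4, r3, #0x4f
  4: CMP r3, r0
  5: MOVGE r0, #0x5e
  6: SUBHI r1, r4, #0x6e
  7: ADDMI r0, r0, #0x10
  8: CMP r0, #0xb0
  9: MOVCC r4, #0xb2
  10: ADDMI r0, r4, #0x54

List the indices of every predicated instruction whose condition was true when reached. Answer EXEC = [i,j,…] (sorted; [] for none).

EXEC = [1,3,7,9,10]

0: ✓ CMP  NZCV=0010
1: ✓ MOVPL  r3←0x29
2: · MOVMI
3: ✓ ADDPL  r4←0x78
4: ✓ CMP  NZCV=1000
5: · MOVGE
6: · SUBHI
7: ✓ ADDMI  r0←0x49
8: ✓ CMP  NZCV=1001
9: ✓ MOVCC  r4←0xb2
10: ✓ ADDMI  r0←0x06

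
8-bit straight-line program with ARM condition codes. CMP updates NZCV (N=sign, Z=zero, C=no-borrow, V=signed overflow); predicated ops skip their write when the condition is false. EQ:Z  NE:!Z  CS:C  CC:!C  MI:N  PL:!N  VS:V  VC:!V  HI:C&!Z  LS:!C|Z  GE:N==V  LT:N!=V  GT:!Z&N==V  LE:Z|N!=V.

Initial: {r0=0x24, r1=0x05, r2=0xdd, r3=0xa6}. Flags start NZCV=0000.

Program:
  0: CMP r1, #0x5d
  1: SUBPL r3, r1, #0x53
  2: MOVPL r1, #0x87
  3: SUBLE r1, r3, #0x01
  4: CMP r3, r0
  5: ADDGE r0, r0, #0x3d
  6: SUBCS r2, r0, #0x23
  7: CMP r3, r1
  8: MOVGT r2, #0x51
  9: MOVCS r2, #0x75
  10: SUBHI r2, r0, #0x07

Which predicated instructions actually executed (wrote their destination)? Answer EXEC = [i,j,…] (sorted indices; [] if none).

EXEC = [3,6,8,9,10]

0: ✓ CMP  NZCV=1000
1: · SUBPL
2: · MOVPL
3: ✓ SUBLE  r1←0xa5
4: ✓ CMP  NZCV=1010
5: · ADDGE
6: ✓ SUBCS  r2←0x01
7: ✓ CMP  NZCV=0010
8: ✓ MOVGT  r2←0x51
9: ✓ MOVCS  r2←0x75
10: ✓ SUBHI  r2←0x1d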